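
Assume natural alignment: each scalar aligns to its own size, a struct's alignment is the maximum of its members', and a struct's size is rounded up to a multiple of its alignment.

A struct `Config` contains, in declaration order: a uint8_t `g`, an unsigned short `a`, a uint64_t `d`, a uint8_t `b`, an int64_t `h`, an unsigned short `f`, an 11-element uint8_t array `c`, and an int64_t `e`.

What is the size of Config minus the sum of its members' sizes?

15

g at 0 (size 1, align 1) → ends 1
pad 1 to align 2 for a
a at 2 (size 2, align 2) → ends 4
pad 4 to align 8 for d
d at 8 (size 8, align 8) → ends 16
b at 16 (size 1, align 1) → ends 17
pad 7 to align 8 for h
h at 24 (size 8, align 8) → ends 32
f at 32 (size 2, align 2) → ends 34
c at 34 (size 11, align 1) → ends 45
pad 3 to align 8 for e
e at 48 (size 8, align 8) → ends 56
total 56 bytes, alignment 8
data bytes 41, size 56 → padding 15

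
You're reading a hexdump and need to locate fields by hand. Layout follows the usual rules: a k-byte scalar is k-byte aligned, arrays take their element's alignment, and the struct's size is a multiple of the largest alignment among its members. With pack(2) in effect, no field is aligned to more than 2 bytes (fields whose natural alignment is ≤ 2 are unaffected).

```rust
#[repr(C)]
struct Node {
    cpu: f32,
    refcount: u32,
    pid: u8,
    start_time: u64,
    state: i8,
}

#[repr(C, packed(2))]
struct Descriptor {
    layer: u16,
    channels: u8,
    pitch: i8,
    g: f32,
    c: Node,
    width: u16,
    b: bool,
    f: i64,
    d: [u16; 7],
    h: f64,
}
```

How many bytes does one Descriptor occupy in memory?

Node: 0..4  cpu  (4B, 4-aligned); 4..8  refcount  (4B, 4-aligned); 8..9  pid  (1B, 1-aligned); 9..16  -- padding (7B); 16..24  start_time  (8B, 8-aligned); 24..25  state  (1B, 1-aligned); 25..32  -- tail padding (7B); sizeof = 32, alignof = 8
0..2  layer  (2B, 2-aligned)
2..3  channels  (1B, 1-aligned)
3..4  pitch  (1B, 1-aligned)
4..8  g  (4B, 2-aligned)
8..40  c  (32B, 2-aligned)
40..42  width  (2B, 2-aligned)
42..43  b  (1B, 1-aligned)
43..44  -- padding (1B)
44..52  f  (8B, 2-aligned)
52..66  d  (14B, 2-aligned)
66..74  h  (8B, 2-aligned)
sizeof = 74, alignof = 2

74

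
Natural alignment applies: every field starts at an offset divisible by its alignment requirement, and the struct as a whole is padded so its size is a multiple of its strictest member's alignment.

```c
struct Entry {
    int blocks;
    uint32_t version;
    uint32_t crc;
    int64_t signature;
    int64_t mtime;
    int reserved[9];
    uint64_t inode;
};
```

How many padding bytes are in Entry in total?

0..4  blocks  (4B, 4-aligned)
4..8  version  (4B, 4-aligned)
8..12  crc  (4B, 4-aligned)
12..16  -- padding (4B)
16..24  signature  (8B, 8-aligned)
24..32  mtime  (8B, 8-aligned)
32..68  reserved  (36B, 4-aligned)
68..72  -- padding (4B)
72..80  inode  (8B, 8-aligned)
sizeof = 80, alignof = 8
data bytes 72, size 80 → padding 8

8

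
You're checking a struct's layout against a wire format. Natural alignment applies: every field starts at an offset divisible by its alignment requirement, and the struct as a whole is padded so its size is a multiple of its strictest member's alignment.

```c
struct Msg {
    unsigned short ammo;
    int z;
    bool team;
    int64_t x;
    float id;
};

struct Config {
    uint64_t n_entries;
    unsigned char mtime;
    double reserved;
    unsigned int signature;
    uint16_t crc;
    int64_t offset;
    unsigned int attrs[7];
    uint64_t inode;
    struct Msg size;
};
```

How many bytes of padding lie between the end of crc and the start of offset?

Msg: @0: ammo [2B, align 2] → 2; +2 pad (align 4); @4: z [4B, align 4] → 8; @8: team [1B, align 1] → 9; +7 pad (align 8); @16: x [8B, align 8] → 24; @24: id [4B, align 4] → 28; +4 tail pad (align 8); size 32, align 8
@0: n_entries [8B, align 8] → 8
@8: mtime [1B, align 1] → 9
+7 pad (align 8)
@16: reserved [8B, align 8] → 24
@24: signature [4B, align 4] → 28
@28: crc [2B, align 2] → 30
+2 pad (align 8)
@32: offset [8B, align 8] → 40

2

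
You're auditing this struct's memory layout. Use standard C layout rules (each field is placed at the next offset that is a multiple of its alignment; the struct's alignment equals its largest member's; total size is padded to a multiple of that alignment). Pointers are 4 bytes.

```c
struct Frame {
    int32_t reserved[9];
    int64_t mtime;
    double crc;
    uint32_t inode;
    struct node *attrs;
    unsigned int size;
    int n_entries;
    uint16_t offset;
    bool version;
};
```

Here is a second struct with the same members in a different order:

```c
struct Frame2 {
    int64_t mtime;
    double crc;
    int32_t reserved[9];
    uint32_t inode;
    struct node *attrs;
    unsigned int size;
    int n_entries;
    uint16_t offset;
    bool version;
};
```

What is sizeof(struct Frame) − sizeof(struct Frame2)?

8

reserved at 0 (size 36, align 4) → ends 36
pad 4 to align 8 for mtime
mtime at 40 (size 8, align 8) → ends 48
crc at 48 (size 8, align 8) → ends 56
inode at 56 (size 4, align 4) → ends 60
attrs at 60 (size 4, align 4) → ends 64
size at 64 (size 4, align 4) → ends 68
n_entries at 68 (size 4, align 4) → ends 72
offset at 72 (size 2, align 2) → ends 74
version at 74 (size 1, align 1) → ends 75
tail pad 5 to reach multiple of 8
total 80 bytes, alignment 8
— Frame2 —
mtime at 0 (size 8, align 8) → ends 8
crc at 8 (size 8, align 8) → ends 16
reserved at 16 (size 36, align 4) → ends 52
inode at 52 (size 4, align 4) → ends 56
attrs at 56 (size 4, align 4) → ends 60
size at 60 (size 4, align 4) → ends 64
n_entries at 64 (size 4, align 4) → ends 68
offset at 68 (size 2, align 2) → ends 70
version at 70 (size 1, align 1) → ends 71
tail pad 1 to reach multiple of 8
total 72 bytes, alignment 8
80 − 72 = 8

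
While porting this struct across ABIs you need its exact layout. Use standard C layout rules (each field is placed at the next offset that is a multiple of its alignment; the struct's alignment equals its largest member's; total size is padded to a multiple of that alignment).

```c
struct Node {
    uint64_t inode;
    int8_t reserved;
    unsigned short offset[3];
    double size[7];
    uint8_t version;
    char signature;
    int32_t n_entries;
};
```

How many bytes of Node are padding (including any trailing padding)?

@0: inode [8B, align 8] → 8
@8: reserved [1B, align 1] → 9
+1 pad (align 2)
@10: offset [6B, align 2] → 16
@16: size [56B, align 8] → 72
@72: version [1B, align 1] → 73
@73: signature [1B, align 1] → 74
+2 pad (align 4)
@76: n_entries [4B, align 4] → 80
size 80, align 8
data bytes 77, size 80 → padding 3

3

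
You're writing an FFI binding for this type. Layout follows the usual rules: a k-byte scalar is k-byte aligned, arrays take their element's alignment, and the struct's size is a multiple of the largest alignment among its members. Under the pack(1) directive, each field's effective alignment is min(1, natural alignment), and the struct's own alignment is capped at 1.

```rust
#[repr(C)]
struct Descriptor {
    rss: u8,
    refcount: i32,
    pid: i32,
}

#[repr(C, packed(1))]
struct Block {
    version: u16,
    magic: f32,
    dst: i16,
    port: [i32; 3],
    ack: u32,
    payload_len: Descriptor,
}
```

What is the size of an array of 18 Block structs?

648

Descriptor: @0: rss [1B, align 1] → 1; +3 pad (align 4); @4: refcount [4B, align 4] → 8; @8: pid [4B, align 4] → 12; size 12, align 4
@0: version [2B, align 1] → 2
@2: magic [4B, align 1] → 6
@6: dst [2B, align 1] → 8
@8: port [12B, align 1] → 20
@20: ack [4B, align 1] → 24
@24: payload_len [12B, align 1] → 36
size 36, align 1
array of 18: 18 × 36 = 648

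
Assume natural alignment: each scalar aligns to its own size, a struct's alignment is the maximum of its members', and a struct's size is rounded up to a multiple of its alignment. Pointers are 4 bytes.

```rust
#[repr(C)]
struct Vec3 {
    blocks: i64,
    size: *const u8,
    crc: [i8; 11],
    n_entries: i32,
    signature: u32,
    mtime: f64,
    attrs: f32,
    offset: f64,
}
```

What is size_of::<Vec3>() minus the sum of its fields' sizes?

5

@0: blocks [8B, align 8] → 8
@8: size [4B, align 4] → 12
@12: crc [11B, align 1] → 23
+1 pad (align 4)
@24: n_entries [4B, align 4] → 28
@28: signature [4B, align 4] → 32
@32: mtime [8B, align 8] → 40
@40: attrs [4B, align 4] → 44
+4 pad (align 8)
@48: offset [8B, align 8] → 56
size 56, align 8
data bytes 51, size 56 → padding 5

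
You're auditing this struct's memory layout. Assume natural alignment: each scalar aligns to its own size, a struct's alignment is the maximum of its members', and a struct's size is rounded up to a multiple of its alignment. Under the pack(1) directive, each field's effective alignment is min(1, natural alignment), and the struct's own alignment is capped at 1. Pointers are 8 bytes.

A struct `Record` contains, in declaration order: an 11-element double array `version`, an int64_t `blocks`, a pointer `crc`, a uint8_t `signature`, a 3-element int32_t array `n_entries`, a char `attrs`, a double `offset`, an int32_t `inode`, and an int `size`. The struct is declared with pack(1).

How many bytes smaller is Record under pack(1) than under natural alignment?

10

natural layout:
  version at 0 (size 88, align 8) → ends 88
  blocks at 88 (size 8, align 8) → ends 96
  crc at 96 (size 8, align 8) → ends 104
  signature at 104 (size 1, align 1) → ends 105
  pad 3 to align 4 for n_entries
  n_entries at 108 (size 12, align 4) → ends 120
  attrs at 120 (size 1, align 1) → ends 121
  pad 7 to align 8 for offset
  offset at 128 (size 8, align 8) → ends 136
  inode at 136 (size 4, align 4) → ends 140
  size at 140 (size 4, align 4) → ends 144
  total 144 bytes, alignment 8
packed(1) layout:
  version at 0 (size 88, align 1) → ends 88
  blocks at 88 (size 8, align 1) → ends 96
  crc at 96 (size 8, align 1) → ends 104
  signature at 104 (size 1, align 1) → ends 105
  n_entries at 105 (size 12, align 1) → ends 117
  attrs at 117 (size 1, align 1) → ends 118
  offset at 118 (size 8, align 1) → ends 126
  inode at 126 (size 4, align 1) → ends 130
  size at 130 (size 4, align 1) → ends 134
  total 134 bytes, alignment 1
144 − 134 = 10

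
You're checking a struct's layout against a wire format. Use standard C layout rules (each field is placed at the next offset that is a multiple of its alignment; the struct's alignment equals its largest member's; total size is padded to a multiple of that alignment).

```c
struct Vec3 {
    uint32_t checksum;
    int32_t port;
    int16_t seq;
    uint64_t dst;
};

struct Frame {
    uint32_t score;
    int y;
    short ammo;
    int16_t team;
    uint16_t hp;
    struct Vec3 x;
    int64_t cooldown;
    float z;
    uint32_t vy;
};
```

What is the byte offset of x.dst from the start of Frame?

Vec3: checksum at 0 (size 4, align 4) → ends 4; port at 4 (size 4, align 4) → ends 8; seq at 8 (size 2, align 2) → ends 10; pad 6 to align 8 for dst; dst at 16 (size 8, align 8) → ends 24; total 24 bytes, alignment 8
score at 0 (size 4, align 4) → ends 4
y at 4 (size 4, align 4) → ends 8
ammo at 8 (size 2, align 2) → ends 10
team at 10 (size 2, align 2) → ends 12
hp at 12 (size 2, align 2) → ends 14
pad 2 to align 8 for x
x at 16 (size 24, align 8) → ends 40
within Vec3: dst at 16
16 + 16 = 32

32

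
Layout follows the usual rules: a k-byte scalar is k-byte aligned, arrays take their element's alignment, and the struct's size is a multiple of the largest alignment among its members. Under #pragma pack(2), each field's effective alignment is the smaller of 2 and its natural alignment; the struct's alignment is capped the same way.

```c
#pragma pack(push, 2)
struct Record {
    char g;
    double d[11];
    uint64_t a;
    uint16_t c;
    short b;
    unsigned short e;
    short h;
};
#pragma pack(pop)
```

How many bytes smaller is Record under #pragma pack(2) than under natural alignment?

6

natural layout:
  @0: g [1B, align 1] → 1
  +7 pad (align 8)
  @8: d [88B, align 8] → 96
  @96: a [8B, align 8] → 104
  @104: c [2B, align 2] → 106
  @106: b [2B, align 2] → 108
  @108: e [2B, align 2] → 110
  @110: h [2B, align 2] → 112
  size 112, align 8
packed(2) layout:
  @0: g [1B, align 1] → 1
  +1 pad (align 2)
  @2: d [88B, align 2] → 90
  @90: a [8B, align 2] → 98
  @98: c [2B, align 2] → 100
  @100: b [2B, align 2] → 102
  @102: e [2B, align 2] → 104
  @104: h [2B, align 2] → 106
  size 106, align 2
112 − 106 = 6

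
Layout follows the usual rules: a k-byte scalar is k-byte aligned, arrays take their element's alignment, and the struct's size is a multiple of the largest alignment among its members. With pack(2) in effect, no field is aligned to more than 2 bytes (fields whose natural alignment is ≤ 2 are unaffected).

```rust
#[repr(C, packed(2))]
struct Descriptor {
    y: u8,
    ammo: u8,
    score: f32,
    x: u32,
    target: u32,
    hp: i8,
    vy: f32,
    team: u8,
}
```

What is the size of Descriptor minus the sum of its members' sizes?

2

@0: y [1B, align 1] → 1
@1: ammo [1B, align 1] → 2
@2: score [4B, align 2] → 6
@6: x [4B, align 2] → 10
@10: target [4B, align 2] → 14
@14: hp [1B, align 1] → 15
+1 pad (align 2)
@16: vy [4B, align 2] → 20
@20: team [1B, align 1] → 21
+1 tail pad (align 2)
size 22, align 2
data bytes 20, size 22 → padding 2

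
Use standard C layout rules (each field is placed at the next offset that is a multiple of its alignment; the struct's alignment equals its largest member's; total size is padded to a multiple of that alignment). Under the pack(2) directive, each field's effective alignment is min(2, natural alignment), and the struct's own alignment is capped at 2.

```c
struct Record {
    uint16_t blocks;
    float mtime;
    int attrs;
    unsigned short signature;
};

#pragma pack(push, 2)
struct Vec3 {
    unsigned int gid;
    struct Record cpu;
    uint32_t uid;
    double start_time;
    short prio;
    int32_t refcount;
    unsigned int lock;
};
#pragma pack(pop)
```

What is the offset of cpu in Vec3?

4

Record: @0: blocks [2B, align 2] → 2; +2 pad (align 4); @4: mtime [4B, align 4] → 8; @8: attrs [4B, align 4] → 12; @12: signature [2B, align 2] → 14; +2 tail pad (align 4); size 16, align 4
@0: gid [4B, align 2] → 4
@4: cpu [16B, align 2] → 20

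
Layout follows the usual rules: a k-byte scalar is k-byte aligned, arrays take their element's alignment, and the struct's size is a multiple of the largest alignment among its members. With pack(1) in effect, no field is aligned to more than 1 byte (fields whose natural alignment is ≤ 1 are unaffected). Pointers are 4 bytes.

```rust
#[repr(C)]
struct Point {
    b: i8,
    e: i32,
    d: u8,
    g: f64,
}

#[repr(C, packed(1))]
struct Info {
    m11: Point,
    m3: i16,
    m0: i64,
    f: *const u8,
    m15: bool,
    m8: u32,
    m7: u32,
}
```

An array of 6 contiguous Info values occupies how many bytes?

Point: 0..1  b  (1B, 1-aligned); 1..4  -- padding (3B); 4..8  e  (4B, 4-aligned); 8..9  d  (1B, 1-aligned); 9..16  -- padding (7B); 16..24  g  (8B, 8-aligned); sizeof = 24, alignof = 8
0..24  m11  (24B, 1-aligned)
24..26  m3  (2B, 1-aligned)
26..34  m0  (8B, 1-aligned)
34..38  f  (4B, 1-aligned)
38..39  m15  (1B, 1-aligned)
39..43  m8  (4B, 1-aligned)
43..47  m7  (4B, 1-aligned)
sizeof = 47, alignof = 1
array of 6: 6 × 47 = 282

282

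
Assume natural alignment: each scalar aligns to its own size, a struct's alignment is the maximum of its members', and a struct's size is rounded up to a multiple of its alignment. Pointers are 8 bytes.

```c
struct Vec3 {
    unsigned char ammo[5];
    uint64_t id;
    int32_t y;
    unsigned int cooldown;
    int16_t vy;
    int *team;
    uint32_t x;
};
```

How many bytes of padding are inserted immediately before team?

ammo at 0 (size 5, align 1) → ends 5
pad 3 to align 8 for id
id at 8 (size 8, align 8) → ends 16
y at 16 (size 4, align 4) → ends 20
cooldown at 20 (size 4, align 4) → ends 24
vy at 24 (size 2, align 2) → ends 26
pad 6 to align 8 for team
team at 32 (size 8, align 8) → ends 40

6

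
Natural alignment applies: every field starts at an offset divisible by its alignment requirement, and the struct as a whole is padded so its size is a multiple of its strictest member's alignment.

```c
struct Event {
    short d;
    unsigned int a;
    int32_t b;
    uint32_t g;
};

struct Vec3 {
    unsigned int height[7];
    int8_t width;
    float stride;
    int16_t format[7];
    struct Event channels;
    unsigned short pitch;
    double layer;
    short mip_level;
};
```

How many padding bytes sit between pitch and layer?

2

Event: @0: d [2B, align 2] → 2; +2 pad (align 4); @4: a [4B, align 4] → 8; @8: b [4B, align 4] → 12; @12: g [4B, align 4] → 16; size 16, align 4
@0: height [28B, align 4] → 28
@28: width [1B, align 1] → 29
+3 pad (align 4)
@32: stride [4B, align 4] → 36
@36: format [14B, align 2] → 50
+2 pad (align 4)
@52: channels [16B, align 4] → 68
@68: pitch [2B, align 2] → 70
+2 pad (align 8)
@72: layer [8B, align 8] → 80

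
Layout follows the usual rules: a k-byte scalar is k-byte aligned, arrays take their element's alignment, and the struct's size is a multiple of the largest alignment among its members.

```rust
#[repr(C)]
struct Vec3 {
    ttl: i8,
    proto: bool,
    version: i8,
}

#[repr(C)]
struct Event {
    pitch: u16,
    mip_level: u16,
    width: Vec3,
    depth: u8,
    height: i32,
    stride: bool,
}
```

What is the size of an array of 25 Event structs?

Vec3: @0: ttl [1B, align 1] → 1; @1: proto [1B, align 1] → 2; @2: version [1B, align 1] → 3; size 3, align 1
@0: pitch [2B, align 2] → 2
@2: mip_level [2B, align 2] → 4
@4: width [3B, align 1] → 7
@7: depth [1B, align 1] → 8
@8: height [4B, align 4] → 12
@12: stride [1B, align 1] → 13
+3 tail pad (align 4)
size 16, align 4
array of 25: 25 × 16 = 400

400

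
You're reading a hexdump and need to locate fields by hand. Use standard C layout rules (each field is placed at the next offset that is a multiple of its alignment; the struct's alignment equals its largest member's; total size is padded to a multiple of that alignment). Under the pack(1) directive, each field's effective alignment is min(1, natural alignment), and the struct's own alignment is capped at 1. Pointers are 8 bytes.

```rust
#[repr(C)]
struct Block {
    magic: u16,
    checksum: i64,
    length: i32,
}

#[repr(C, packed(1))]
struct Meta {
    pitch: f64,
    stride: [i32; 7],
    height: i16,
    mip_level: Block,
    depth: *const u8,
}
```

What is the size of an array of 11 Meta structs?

Block: magic at 0 (size 2, align 2) → ends 2; pad 6 to align 8 for checksum; checksum at 8 (size 8, align 8) → ends 16; length at 16 (size 4, align 4) → ends 20; tail pad 4 to reach multiple of 8; total 24 bytes, alignment 8
pitch at 0 (size 8, align 1) → ends 8
stride at 8 (size 28, align 1) → ends 36
height at 36 (size 2, align 1) → ends 38
mip_level at 38 (size 24, align 1) → ends 62
depth at 62 (size 8, align 1) → ends 70
total 70 bytes, alignment 1
array of 11: 11 × 70 = 770

770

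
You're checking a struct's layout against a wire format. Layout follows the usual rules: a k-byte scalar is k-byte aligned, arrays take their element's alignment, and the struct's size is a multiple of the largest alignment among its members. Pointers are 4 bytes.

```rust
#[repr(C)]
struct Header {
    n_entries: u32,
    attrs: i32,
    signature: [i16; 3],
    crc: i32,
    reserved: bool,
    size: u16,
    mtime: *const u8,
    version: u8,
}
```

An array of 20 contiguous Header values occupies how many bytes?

640

0..4  n_entries  (4B, 4-aligned)
4..8  attrs  (4B, 4-aligned)
8..14  signature  (6B, 2-aligned)
14..16  -- padding (2B)
16..20  crc  (4B, 4-aligned)
20..21  reserved  (1B, 1-aligned)
21..22  -- padding (1B)
22..24  size  (2B, 2-aligned)
24..28  mtime  (4B, 4-aligned)
28..29  version  (1B, 1-aligned)
29..32  -- tail padding (3B)
sizeof = 32, alignof = 4
array of 20: 20 × 32 = 640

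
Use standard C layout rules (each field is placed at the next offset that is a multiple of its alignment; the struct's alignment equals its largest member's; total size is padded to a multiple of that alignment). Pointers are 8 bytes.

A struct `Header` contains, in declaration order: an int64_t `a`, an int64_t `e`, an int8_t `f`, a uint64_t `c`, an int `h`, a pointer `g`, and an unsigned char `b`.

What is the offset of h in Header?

32

0..8  a  (8B, 8-aligned)
8..16  e  (8B, 8-aligned)
16..17  f  (1B, 1-aligned)
17..24  -- padding (7B)
24..32  c  (8B, 8-aligned)
32..36  h  (4B, 4-aligned)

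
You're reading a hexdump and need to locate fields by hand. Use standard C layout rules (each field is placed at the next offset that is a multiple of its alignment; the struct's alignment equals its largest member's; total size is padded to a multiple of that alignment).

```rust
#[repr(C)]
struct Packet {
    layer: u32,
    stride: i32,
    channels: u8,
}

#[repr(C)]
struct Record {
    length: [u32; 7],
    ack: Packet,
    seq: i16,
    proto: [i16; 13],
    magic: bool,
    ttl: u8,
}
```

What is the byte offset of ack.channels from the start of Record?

Packet: 0..4  layer  (4B, 4-aligned); 4..8  stride  (4B, 4-aligned); 8..9  channels  (1B, 1-aligned); 9..12  -- tail padding (3B); sizeof = 12, alignof = 4
0..28  length  (28B, 4-aligned)
28..40  ack  (12B, 4-aligned)
within Packet: channels at 8
28 + 8 = 36

36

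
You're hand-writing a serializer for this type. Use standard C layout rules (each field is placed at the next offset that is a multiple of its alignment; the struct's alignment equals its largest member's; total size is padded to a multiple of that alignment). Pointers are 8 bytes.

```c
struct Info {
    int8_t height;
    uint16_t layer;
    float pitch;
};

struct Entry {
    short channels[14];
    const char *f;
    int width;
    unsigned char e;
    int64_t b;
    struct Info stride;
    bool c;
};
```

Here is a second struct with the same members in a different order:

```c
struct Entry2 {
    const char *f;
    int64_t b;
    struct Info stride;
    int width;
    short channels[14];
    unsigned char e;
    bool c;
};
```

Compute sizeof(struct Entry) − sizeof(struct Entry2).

Info: height at 0 (size 1, align 1) → ends 1; pad 1 to align 2 for layer; layer at 2 (size 2, align 2) → ends 4; pitch at 4 (size 4, align 4) → ends 8; total 8 bytes, alignment 4
channels at 0 (size 28, align 2) → ends 28
pad 4 to align 8 for f
f at 32 (size 8, align 8) → ends 40
width at 40 (size 4, align 4) → ends 44
e at 44 (size 1, align 1) → ends 45
pad 3 to align 8 for b
b at 48 (size 8, align 8) → ends 56
stride at 56 (size 8, align 4) → ends 64
c at 64 (size 1, align 1) → ends 65
tail pad 7 to reach multiple of 8
total 72 bytes, alignment 8
— Entry2 —
f at 0 (size 8, align 8) → ends 8
b at 8 (size 8, align 8) → ends 16
stride at 16 (size 8, align 4) → ends 24
width at 24 (size 4, align 4) → ends 28
channels at 28 (size 28, align 2) → ends 56
e at 56 (size 1, align 1) → ends 57
c at 57 (size 1, align 1) → ends 58
tail pad 6 to reach multiple of 8
total 64 bytes, alignment 8
72 − 64 = 8

8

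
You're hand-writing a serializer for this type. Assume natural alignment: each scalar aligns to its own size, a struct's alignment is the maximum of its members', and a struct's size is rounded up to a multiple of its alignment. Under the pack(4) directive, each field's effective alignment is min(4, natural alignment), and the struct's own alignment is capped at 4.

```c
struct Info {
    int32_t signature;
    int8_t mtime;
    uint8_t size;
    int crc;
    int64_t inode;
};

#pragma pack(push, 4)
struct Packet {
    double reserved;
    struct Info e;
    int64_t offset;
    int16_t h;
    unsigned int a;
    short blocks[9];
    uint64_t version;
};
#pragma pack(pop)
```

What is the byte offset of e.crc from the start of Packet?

Info: 0..4  signature  (4B, 4-aligned); 4..5  mtime  (1B, 1-aligned); 5..6  size  (1B, 1-aligned); 6..8  -- padding (2B); 8..12  crc  (4B, 4-aligned); 12..16  -- padding (4B); 16..24  inode  (8B, 8-aligned); sizeof = 24, alignof = 8
0..8  reserved  (8B, 4-aligned)
8..32  e  (24B, 4-aligned)
within Info: crc at 8
8 + 8 = 16

16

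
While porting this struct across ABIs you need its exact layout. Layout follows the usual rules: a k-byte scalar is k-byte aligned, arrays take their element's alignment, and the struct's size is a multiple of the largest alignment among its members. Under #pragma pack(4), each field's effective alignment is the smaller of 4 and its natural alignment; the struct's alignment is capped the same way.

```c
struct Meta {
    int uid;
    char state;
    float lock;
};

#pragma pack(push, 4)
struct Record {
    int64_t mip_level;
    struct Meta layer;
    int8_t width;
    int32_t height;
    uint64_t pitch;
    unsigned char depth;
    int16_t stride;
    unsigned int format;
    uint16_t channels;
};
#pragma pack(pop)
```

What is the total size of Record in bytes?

Meta: @0: uid [4B, align 4] → 4; @4: state [1B, align 1] → 5; +3 pad (align 4); @8: lock [4B, align 4] → 12; size 12, align 4
@0: mip_level [8B, align 4] → 8
@8: layer [12B, align 4] → 20
@20: width [1B, align 1] → 21
+3 pad (align 4)
@24: height [4B, align 4] → 28
@28: pitch [8B, align 4] → 36
@36: depth [1B, align 1] → 37
+1 pad (align 2)
@38: stride [2B, align 2] → 40
@40: format [4B, align 4] → 44
@44: channels [2B, align 2] → 46
+2 tail pad (align 4)
size 48, align 4

48 bytes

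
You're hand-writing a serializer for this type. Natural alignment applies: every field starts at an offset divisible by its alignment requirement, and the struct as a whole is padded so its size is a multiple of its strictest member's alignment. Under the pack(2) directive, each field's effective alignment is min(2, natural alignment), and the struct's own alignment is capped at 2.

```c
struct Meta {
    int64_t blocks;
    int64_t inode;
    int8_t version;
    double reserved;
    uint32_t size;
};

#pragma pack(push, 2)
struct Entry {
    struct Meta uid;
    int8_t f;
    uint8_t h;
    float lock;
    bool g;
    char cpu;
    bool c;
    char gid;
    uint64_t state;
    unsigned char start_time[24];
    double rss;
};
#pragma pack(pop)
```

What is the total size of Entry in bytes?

90 bytes

Meta: 0..8  blocks  (8B, 8-aligned); 8..16  inode  (8B, 8-aligned); 16..17  version  (1B, 1-aligned); 17..24  -- padding (7B); 24..32  reserved  (8B, 8-aligned); 32..36  size  (4B, 4-aligned); 36..40  -- tail padding (4B); sizeof = 40, alignof = 8
0..40  uid  (40B, 2-aligned)
40..41  f  (1B, 1-aligned)
41..42  h  (1B, 1-aligned)
42..46  lock  (4B, 2-aligned)
46..47  g  (1B, 1-aligned)
47..48  cpu  (1B, 1-aligned)
48..49  c  (1B, 1-aligned)
49..50  gid  (1B, 1-aligned)
50..58  state  (8B, 2-aligned)
58..82  start_time  (24B, 1-aligned)
82..90  rss  (8B, 2-aligned)
sizeof = 90, alignof = 2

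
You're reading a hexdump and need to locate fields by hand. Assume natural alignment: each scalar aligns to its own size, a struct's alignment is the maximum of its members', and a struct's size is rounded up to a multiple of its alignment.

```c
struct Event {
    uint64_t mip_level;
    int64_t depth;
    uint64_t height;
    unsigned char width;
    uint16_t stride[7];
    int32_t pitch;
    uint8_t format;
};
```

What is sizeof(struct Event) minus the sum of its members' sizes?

0..8  mip_level  (8B, 8-aligned)
8..16  depth  (8B, 8-aligned)
16..24  height  (8B, 8-aligned)
24..25  width  (1B, 1-aligned)
25..26  -- padding (1B)
26..40  stride  (14B, 2-aligned)
40..44  pitch  (4B, 4-aligned)
44..45  format  (1B, 1-aligned)
45..48  -- tail padding (3B)
sizeof = 48, alignof = 8
data bytes 44, size 48 → padding 4

4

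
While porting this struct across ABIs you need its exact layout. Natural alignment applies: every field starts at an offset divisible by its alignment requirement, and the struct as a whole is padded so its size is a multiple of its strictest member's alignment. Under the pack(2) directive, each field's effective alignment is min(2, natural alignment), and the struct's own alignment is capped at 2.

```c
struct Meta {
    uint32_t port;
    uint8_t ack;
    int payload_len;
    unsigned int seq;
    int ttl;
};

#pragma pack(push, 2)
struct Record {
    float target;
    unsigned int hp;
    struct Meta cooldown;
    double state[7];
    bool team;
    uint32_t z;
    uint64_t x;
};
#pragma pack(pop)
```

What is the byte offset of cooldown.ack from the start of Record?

Meta: port at 0 (size 4, align 4) → ends 4; ack at 4 (size 1, align 1) → ends 5; pad 3 to align 4 for payload_len; payload_len at 8 (size 4, align 4) → ends 12; seq at 12 (size 4, align 4) → ends 16; ttl at 16 (size 4, align 4) → ends 20; total 20 bytes, alignment 4
target at 0 (size 4, align 2) → ends 4
hp at 4 (size 4, align 2) → ends 8
cooldown at 8 (size 20, align 2) → ends 28
within Meta: ack at 4
8 + 4 = 12

12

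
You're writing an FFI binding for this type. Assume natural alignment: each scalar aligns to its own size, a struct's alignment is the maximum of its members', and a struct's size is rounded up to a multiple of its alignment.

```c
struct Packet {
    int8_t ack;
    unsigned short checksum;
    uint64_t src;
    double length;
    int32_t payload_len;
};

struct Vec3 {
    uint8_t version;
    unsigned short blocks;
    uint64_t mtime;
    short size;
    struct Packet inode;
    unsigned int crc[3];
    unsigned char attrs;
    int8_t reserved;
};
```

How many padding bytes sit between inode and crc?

0

Packet: 0..1  ack  (1B, 1-aligned); 1..2  -- padding (1B); 2..4  checksum  (2B, 2-aligned); 4..8  -- padding (4B); 8..16  src  (8B, 8-aligned); 16..24  length  (8B, 8-aligned); 24..28  payload_len  (4B, 4-aligned); 28..32  -- tail padding (4B); sizeof = 32, alignof = 8
0..1  version  (1B, 1-aligned)
1..2  -- padding (1B)
2..4  blocks  (2B, 2-aligned)
4..8  -- padding (4B)
8..16  mtime  (8B, 8-aligned)
16..18  size  (2B, 2-aligned)
18..24  -- padding (6B)
24..56  inode  (32B, 8-aligned)
56..68  crc  (12B, 4-aligned)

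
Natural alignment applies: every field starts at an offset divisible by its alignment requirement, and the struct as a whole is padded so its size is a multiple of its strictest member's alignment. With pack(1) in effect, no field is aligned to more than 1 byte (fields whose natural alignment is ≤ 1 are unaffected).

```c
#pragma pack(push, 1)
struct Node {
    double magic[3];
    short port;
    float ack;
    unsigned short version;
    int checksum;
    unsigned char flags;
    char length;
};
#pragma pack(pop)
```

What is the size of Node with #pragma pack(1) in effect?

38

@0: magic [24B, align 1] → 24
@24: port [2B, align 1] → 26
@26: ack [4B, align 1] → 30
@30: version [2B, align 1] → 32
@32: checksum [4B, align 1] → 36
@36: flags [1B, align 1] → 37
@37: length [1B, align 1] → 38
size 38, align 1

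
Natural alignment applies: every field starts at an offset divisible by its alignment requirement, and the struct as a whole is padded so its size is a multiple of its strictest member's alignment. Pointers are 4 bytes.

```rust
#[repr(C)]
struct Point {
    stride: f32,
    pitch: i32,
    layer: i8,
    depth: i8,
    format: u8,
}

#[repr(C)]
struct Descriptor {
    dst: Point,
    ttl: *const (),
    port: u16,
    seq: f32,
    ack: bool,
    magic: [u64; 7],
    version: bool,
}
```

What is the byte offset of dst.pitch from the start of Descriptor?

4

Point: @0: stride [4B, align 4] → 4; @4: pitch [4B, align 4] → 8; @8: layer [1B, align 1] → 9; @9: depth [1B, align 1] → 10; @10: format [1B, align 1] → 11; +1 tail pad (align 4); size 12, align 4
@0: dst [12B, align 4] → 12
within Point: pitch at 4
0 + 4 = 4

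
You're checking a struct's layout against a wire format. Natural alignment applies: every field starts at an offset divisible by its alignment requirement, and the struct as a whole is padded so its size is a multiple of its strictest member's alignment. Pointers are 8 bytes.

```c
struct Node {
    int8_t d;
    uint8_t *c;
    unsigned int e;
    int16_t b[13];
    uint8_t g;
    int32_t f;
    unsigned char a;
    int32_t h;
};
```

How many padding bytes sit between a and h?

3

0..1  d  (1B, 1-aligned)
1..8  -- padding (7B)
8..16  c  (8B, 8-aligned)
16..20  e  (4B, 4-aligned)
20..46  b  (26B, 2-aligned)
46..47  g  (1B, 1-aligned)
47..48  -- padding (1B)
48..52  f  (4B, 4-aligned)
52..53  a  (1B, 1-aligned)
53..56  -- padding (3B)
56..60  h  (4B, 4-aligned)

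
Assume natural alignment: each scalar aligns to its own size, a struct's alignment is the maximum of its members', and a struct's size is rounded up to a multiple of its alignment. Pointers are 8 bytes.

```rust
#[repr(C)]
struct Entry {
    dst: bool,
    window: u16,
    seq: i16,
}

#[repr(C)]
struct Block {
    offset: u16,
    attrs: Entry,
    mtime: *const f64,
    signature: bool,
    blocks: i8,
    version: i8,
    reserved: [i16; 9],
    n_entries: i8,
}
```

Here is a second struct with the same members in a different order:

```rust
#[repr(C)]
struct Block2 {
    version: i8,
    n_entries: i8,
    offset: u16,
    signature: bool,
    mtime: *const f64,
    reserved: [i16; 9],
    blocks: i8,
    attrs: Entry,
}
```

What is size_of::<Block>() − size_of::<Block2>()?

Entry: dst at 0 (size 1, align 1) → ends 1; pad 1 to align 2 for window; window at 2 (size 2, align 2) → ends 4; seq at 4 (size 2, align 2) → ends 6; total 6 bytes, alignment 2
offset at 0 (size 2, align 2) → ends 2
attrs at 2 (size 6, align 2) → ends 8
mtime at 8 (size 8, align 8) → ends 16
signature at 16 (size 1, align 1) → ends 17
blocks at 17 (size 1, align 1) → ends 18
version at 18 (size 1, align 1) → ends 19
pad 1 to align 2 for reserved
reserved at 20 (size 18, align 2) → ends 38
n_entries at 38 (size 1, align 1) → ends 39
tail pad 1 to reach multiple of 8
total 40 bytes, alignment 8
— Block2 —
version at 0 (size 1, align 1) → ends 1
n_entries at 1 (size 1, align 1) → ends 2
offset at 2 (size 2, align 2) → ends 4
signature at 4 (size 1, align 1) → ends 5
pad 3 to align 8 for mtime
mtime at 8 (size 8, align 8) → ends 16
reserved at 16 (size 18, align 2) → ends 34
blocks at 34 (size 1, align 1) → ends 35
pad 1 to align 2 for attrs
attrs at 36 (size 6, align 2) → ends 42
tail pad 6 to reach multiple of 8
total 48 bytes, alignment 8
40 − 48 = -8

-8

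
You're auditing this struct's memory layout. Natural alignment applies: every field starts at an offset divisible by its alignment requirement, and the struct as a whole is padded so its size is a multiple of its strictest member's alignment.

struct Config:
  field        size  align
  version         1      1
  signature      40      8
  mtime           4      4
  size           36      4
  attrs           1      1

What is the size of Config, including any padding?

0..1  version  (1B, 1-aligned)
1..8  -- padding (7B)
8..48  signature  (40B, 8-aligned)
48..52  mtime  (4B, 4-aligned)
52..88  size  (36B, 4-aligned)
88..89  attrs  (1B, 1-aligned)
89..96  -- tail padding (7B)
sizeof = 96, alignof = 8

96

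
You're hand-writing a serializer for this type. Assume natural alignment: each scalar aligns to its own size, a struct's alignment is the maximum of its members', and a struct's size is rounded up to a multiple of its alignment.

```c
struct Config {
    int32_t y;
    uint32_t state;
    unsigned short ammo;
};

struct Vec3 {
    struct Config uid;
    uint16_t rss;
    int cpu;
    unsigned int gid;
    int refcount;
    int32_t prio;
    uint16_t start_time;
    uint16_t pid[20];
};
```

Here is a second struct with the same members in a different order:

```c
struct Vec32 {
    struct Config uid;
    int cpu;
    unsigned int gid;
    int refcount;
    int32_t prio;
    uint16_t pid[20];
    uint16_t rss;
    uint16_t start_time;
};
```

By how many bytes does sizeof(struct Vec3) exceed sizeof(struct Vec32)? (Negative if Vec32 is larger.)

Config: @0: y [4B, align 4] → 4; @4: state [4B, align 4] → 8; @8: ammo [2B, align 2] → 10; +2 tail pad (align 4); size 12, align 4
@0: uid [12B, align 4] → 12
@12: rss [2B, align 2] → 14
+2 pad (align 4)
@16: cpu [4B, align 4] → 20
@20: gid [4B, align 4] → 24
@24: refcount [4B, align 4] → 28
@28: prio [4B, align 4] → 32
@32: start_time [2B, align 2] → 34
@34: pid [40B, align 2] → 74
+2 tail pad (align 4)
size 76, align 4
— Vec32 —
@0: uid [12B, align 4] → 12
@12: cpu [4B, align 4] → 16
@16: gid [4B, align 4] → 20
@20: refcount [4B, align 4] → 24
@24: prio [4B, align 4] → 28
@28: pid [40B, align 2] → 68
@68: rss [2B, align 2] → 70
@70: start_time [2B, align 2] → 72
size 72, align 4
76 − 72 = 4

4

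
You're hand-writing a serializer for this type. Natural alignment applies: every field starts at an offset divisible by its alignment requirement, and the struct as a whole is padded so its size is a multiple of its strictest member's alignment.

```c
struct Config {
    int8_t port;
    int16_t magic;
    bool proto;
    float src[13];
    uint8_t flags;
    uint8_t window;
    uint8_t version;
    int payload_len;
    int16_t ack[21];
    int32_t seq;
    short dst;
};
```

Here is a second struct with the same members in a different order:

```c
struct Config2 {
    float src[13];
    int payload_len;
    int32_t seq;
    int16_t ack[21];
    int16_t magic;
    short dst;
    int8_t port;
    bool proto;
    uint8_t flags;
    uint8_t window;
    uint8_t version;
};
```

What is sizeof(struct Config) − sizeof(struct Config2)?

@0: port [1B, align 1] → 1
+1 pad (align 2)
@2: magic [2B, align 2] → 4
@4: proto [1B, align 1] → 5
+3 pad (align 4)
@8: src [52B, align 4] → 60
@60: flags [1B, align 1] → 61
@61: window [1B, align 1] → 62
@62: version [1B, align 1] → 63
+1 pad (align 4)
@64: payload_len [4B, align 4] → 68
@68: ack [42B, align 2] → 110
+2 pad (align 4)
@112: seq [4B, align 4] → 116
@116: dst [2B, align 2] → 118
+2 tail pad (align 4)
size 120, align 4
— Config2 —
@0: src [52B, align 4] → 52
@52: payload_len [4B, align 4] → 56
@56: seq [4B, align 4] → 60
@60: ack [42B, align 2] → 102
@102: magic [2B, align 2] → 104
@104: dst [2B, align 2] → 106
@106: port [1B, align 1] → 107
@107: proto [1B, align 1] → 108
@108: flags [1B, align 1] → 109
@109: window [1B, align 1] → 110
@110: version [1B, align 1] → 111
+1 tail pad (align 4)
size 112, align 4
120 − 112 = 8

8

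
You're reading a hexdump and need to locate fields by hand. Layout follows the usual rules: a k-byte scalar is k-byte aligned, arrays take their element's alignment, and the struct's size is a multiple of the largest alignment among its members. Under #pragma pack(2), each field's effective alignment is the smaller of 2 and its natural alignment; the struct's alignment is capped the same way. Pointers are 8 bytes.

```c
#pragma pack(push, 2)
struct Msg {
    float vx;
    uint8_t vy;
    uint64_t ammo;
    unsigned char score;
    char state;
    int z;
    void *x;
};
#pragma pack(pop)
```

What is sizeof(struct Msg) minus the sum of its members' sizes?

1

0..4  vx  (4B, 2-aligned)
4..5  vy  (1B, 1-aligned)
5..6  -- padding (1B)
6..14  ammo  (8B, 2-aligned)
14..15  score  (1B, 1-aligned)
15..16  state  (1B, 1-aligned)
16..20  z  (4B, 2-aligned)
20..28  x  (8B, 2-aligned)
sizeof = 28, alignof = 2
data bytes 27, size 28 → padding 1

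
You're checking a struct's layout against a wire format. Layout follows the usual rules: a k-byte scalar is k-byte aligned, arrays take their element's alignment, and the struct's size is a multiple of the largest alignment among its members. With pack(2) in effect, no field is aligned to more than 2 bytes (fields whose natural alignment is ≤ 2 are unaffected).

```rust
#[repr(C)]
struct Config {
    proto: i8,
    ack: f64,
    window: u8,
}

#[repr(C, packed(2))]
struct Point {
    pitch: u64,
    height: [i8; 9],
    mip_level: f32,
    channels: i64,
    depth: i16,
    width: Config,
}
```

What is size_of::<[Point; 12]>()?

Config: @0: proto [1B, align 1] → 1; +7 pad (align 8); @8: ack [8B, align 8] → 16; @16: window [1B, align 1] → 17; +7 tail pad (align 8); size 24, align 8
@0: pitch [8B, align 2] → 8
@8: height [9B, align 1] → 17
+1 pad (align 2)
@18: mip_level [4B, align 2] → 22
@22: channels [8B, align 2] → 30
@30: depth [2B, align 2] → 32
@32: width [24B, align 2] → 56
size 56, align 2
array of 12: 12 × 56 = 672

672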